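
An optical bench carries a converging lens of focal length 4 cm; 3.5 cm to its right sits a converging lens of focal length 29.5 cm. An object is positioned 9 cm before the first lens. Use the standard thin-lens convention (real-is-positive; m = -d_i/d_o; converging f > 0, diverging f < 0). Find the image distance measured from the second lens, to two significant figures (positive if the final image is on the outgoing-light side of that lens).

Applying the thin-lens equation to the first lens, 1/4 = 1/9 + 1/d_i1, which gives d_i1 = 7.200 cm.
Since 7.200 cm > 3.5 cm, the first image lies past the second lens and serves as a virtual object: d_o2 = L - d_i1 = -3.700 cm.
Applying the thin-lens equation again with f_2 = 29.5 cm and d_o2 = -3.700 cm gives d_i2 = 3.288 cm.

3.3 cm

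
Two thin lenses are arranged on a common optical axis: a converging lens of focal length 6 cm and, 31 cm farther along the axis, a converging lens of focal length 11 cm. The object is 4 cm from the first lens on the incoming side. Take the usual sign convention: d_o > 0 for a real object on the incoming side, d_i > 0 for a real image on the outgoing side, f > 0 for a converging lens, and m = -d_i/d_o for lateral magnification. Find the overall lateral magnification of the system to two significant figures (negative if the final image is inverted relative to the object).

-1.0

First lens: d_i1 = 1/(1/6 - 1/4) = -12.000 cm.
m_1 = -(-12.000)/4 = 3.0000.
The intermediate image is virtual, 12.000 cm to the left of lens 1, so d_o2 = L - d_i1 = 31 - (-12.000) = 43.000 cm.
Second lens: d_i2 = 1/(1/11 - 1/(43.000)) = 14.781 cm.
m_2 = -(14.781)/(43.000) = -0.3438.
Overall magnification: m = m_1 m_2 = -1.0312.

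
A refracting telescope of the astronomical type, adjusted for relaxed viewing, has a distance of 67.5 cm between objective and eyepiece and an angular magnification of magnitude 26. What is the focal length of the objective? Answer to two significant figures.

65 cm

In normal adjustment the tube length equals f_obj + f_eye and |M| = f_obj/f_eye.
So f_obj = 26 f_eye and 26 f_eye + f_eye = 67.5 cm, giving f_eye = 67.5/27 = 2.500 cm and f_obj = 65.000 cm.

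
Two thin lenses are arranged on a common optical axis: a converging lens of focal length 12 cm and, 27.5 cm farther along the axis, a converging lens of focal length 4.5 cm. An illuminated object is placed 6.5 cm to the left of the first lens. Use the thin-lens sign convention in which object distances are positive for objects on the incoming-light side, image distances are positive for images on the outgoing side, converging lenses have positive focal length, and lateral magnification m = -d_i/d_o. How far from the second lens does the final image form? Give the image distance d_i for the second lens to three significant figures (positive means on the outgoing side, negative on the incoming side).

Lens 1: 1/d_i1 = 1/f_1 - 1/d_o1 = 1/12 - 1/6.5 = -0.07051 cm^-1, so d_i1 = -14.182 cm.
The intermediate image is virtual, 14.182 cm to the left of lens 1, so d_o2 = L - d_i1 = 27.5 - (-14.182) = 41.682 cm.
Lens 2: 1/d_i2 = 1/f_2 - 1/d_o2 = 1/4.5 - 1/(41.682) = 0.19823 cm^-1, so d_i2 = 5.045 cm.

5.04 cm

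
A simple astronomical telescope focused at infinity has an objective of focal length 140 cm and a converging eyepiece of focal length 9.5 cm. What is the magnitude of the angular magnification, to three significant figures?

|M| = f_obj/|f_eye| = 140/9.5 = 14.737.

14.7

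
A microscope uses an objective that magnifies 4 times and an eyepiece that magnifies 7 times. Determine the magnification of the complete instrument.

28

The overall magnification of a compound microscope is the product of the objective and eyepiece magnifications:
M = M_obj x M_eye = 4 x 7 = 28.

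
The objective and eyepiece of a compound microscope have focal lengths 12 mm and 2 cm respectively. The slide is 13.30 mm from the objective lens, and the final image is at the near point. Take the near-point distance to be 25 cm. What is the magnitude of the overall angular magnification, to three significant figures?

125

Convert to cm: f_obj = 12 mm = 1.2 cm; d_o = 13.30 mm = 1.33 cm.
Objective: 1/d_i = 1/f_obj - 1/d_o = 1/1.2 - 1/1.33 = 0.08145 cm^-1, so d_i = 12.277 cm.
m_obj = -d_i/d_o = -12.277/1.33 = -9.231.
Eyepiece angular magnification (image at near point): M_eye = 1 + D/f_e = 1 + 25/2 = 13.500.
Overall M = m_obj x M_eye = (-9.231)(13.500) = -124.62.
|M| = 124.62.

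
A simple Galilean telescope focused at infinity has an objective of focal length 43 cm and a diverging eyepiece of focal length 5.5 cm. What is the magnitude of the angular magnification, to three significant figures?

7.82

|M| = f_obj/|f_eye| = 43/5.5 = 7.818.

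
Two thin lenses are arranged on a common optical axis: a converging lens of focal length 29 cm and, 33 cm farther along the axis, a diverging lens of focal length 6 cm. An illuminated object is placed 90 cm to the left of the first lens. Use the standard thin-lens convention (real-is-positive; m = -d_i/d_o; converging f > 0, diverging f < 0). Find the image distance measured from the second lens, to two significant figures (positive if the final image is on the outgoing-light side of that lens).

-16 cm

Applying the thin-lens equation to the first lens, 1/29 = 1/90 + 1/d_i1, which gives d_i1 = 42.787 cm.
Since 42.787 cm > 33 cm, the first image lies past the second lens and serves as a virtual object: d_o2 = L - d_i1 = -9.787 cm.
Applying the thin-lens equation again with f_2 = -6 cm and d_o2 = -9.787 cm gives d_i2 = -15.506 cm.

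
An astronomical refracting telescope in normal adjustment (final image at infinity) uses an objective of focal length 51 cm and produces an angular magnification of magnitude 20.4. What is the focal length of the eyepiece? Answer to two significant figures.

2.5 cm

|M| = f_obj/f_eye, so f_eye = f_obj/|M| = 51/20.4 = 2.500 cm.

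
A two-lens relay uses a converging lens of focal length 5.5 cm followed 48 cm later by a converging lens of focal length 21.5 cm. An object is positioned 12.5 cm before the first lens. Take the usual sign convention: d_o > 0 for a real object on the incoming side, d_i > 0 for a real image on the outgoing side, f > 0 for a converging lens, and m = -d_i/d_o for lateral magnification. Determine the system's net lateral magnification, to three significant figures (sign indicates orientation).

Lens 1: 1/d_i1 = 1/f_1 - 1/d_o1 = 1/5.5 - 1/12.5 = 0.10182 cm^-1, so d_i1 = 9.821 cm.
m_1 = -(9.821)/12.5 = -0.7857.
Object distance for lens 2: d_o2 = 48 - 9.821 = 38.179 cm.
Lens 2: 1/d_i2 = 1/f_2 - 1/d_o2 = 1/21.5 - 1/(38.179) = 0.02032 cm^-1, so d_i2 = 49.215 cm.
m_2 = -(49.215)/(38.179) = -1.2891.
The system's lateral magnification is m_1 m_2 = (-0.7857)(-1.2891) = 1.0128.

1.01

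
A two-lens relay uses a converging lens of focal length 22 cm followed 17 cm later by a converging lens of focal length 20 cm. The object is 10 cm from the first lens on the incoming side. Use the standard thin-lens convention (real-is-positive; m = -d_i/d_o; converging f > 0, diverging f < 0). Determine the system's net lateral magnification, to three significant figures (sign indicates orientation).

Lens 1: 1/d_i1 = 1/f_1 - 1/d_o1 = 1/22 - 1/10 = -0.05455 cm^-1, so d_i1 = -18.333 cm.
m_1 = -(-18.333)/10 = 1.8333.
The intermediate image is virtual, 18.333 cm to the left of lens 1, so d_o2 = L - d_i1 = 17 - (-18.333) = 35.333 cm.
Lens 2: 1/d_i2 = 1/f_2 - 1/d_o2 = 1/20 - 1/(35.333) = 0.02170 cm^-1, so d_i2 = 46.087 cm.
m_2 = -(46.087)/(35.333) = -1.3043.
The system's lateral magnification is m_1 m_2 = (1.8333)(-1.3043) = -2.3913.

-2.39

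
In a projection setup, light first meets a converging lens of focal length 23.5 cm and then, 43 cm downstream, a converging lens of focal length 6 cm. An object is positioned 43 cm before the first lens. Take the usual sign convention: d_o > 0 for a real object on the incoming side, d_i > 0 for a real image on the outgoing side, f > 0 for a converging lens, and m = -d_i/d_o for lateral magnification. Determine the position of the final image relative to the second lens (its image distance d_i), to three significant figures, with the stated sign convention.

Lens 1: 1/d_i1 = 1/f_1 - 1/d_o1 = 1/23.5 - 1/43 = 0.01930 cm^-1, so d_i1 = 51.821 cm.
Since 51.821 cm > 43 cm, the first image lies past the second lens and serves as a virtual object: d_o2 = L - d_i1 = -8.821 cm.
Lens 2: 1/d_i2 = 1/f_2 - 1/d_o2 = 1/6 - 1/(-8.821) = 0.28004 cm^-1, so d_i2 = 3.571 cm.

3.57 cm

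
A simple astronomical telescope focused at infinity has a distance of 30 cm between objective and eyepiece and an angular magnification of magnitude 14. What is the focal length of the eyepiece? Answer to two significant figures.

In normal adjustment the tube length equals f_obj + f_eye and |M| = f_obj/f_eye.
So f_obj = 14 f_eye and 14 f_eye + f_eye = 30 cm, giving f_eye = 30/15 = 2.000 cm and f_obj = 28.000 cm.

2.0 cm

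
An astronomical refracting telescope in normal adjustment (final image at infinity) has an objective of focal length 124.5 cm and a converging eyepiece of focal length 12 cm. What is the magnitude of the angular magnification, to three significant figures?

|M| = f_obj/|f_eye| = 124.5/12 = 10.375.

10.4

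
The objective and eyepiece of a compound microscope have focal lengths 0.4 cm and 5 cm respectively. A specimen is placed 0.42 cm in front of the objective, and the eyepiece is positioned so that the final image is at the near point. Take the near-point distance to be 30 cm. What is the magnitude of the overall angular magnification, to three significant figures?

140

Objective: 1/d_i = 1/f_obj - 1/d_o = 1/0.4 - 1/0.42 = 0.11905 cm^-1, so d_i = 8.400 cm.
m_obj = -d_i/d_o = -8.400/0.42 = -20.000.
Eyepiece angular magnification (image at near point): M_eye = 1 + D/f_e = 1 + 30/5 = 7.000.
Overall M = m_obj x M_eye = (-20.000)(7.000) = -140.00.
|M| = 140.00.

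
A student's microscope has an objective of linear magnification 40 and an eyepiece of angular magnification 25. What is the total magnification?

The overall magnification of a compound microscope is the product of the objective and eyepiece magnifications:
M = M_obj x M_eye = 40 x 25 = 1000.

1000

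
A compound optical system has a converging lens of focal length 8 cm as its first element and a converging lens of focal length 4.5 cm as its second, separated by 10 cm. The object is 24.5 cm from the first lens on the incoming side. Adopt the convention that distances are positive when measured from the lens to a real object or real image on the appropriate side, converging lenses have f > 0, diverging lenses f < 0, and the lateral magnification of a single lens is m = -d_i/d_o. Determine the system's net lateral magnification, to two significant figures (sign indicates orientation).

-0.34

Lens 1: 1/d_i1 = 1/f_1 - 1/d_o1 = 1/8 - 1/24.5 = 0.08418 cm^-1, so d_i1 = 11.879 cm.
m_1 = -(11.879)/24.5 = -0.4848.
Since 11.879 cm > 10 cm, the first image lies past the second lens and serves as a virtual object: d_o2 = L - d_i1 = -1.879 cm.
Lens 2: 1/d_i2 = 1/f_2 - 1/d_o2 = 1/4.5 - 1/(-1.879) = 0.75448 cm^-1, so d_i2 = 1.325 cm.
m_2 = -(1.325)/(-1.879) = 0.7055.
Overall magnification: m = m_1 m_2 = -0.3420.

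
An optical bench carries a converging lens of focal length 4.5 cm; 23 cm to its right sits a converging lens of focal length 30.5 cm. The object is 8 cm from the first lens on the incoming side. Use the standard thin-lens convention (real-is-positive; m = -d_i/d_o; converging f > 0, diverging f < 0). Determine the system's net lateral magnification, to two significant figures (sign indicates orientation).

-2.2

First lens: d_i1 = 1/(1/4.5 - 1/8) = 10.286 cm.
m_1 = -(10.286)/8 = -1.2857.
The intermediate image is 10.286 cm to the right of lens 1, so d_o2 = L - d_i1 = 23 - 10.286 = 12.714 cm.
Second lens: d_i2 = 1/(1/30.5 - 1/(12.714)) = -21.803 cm.
m_2 = -(-21.803)/(12.714) = 1.7149.
Total m = m_1 x m_2 = (-1.2857)(1.7149) = -2.2048.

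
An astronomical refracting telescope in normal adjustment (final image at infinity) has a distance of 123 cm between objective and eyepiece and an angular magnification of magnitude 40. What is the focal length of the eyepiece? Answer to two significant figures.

3.0 cm

In normal adjustment the tube length equals f_obj + f_eye and |M| = f_obj/f_eye.
So f_obj = 40 f_eye and 40 f_eye + f_eye = 123 cm, giving f_eye = 123/41 = 3.000 cm and f_obj = 120.000 cm.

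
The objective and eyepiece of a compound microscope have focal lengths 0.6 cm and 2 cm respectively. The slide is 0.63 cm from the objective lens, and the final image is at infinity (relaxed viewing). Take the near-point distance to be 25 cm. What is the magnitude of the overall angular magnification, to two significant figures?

Objective: 1/d_i = 1/f_obj - 1/d_o = 1/0.6 - 1/0.63 = 0.07937 cm^-1, so d_i = 12.600 cm.
m_obj = -d_i/d_o = -12.600/0.63 = -20.000.
Eyepiece angular magnification (image at infinity): M_eye = D/f_e = 25/2 = 12.500.
Overall M = m_obj x M_eye = (-20.000)(12.500) = -250.00.
|M| = 250.00.

250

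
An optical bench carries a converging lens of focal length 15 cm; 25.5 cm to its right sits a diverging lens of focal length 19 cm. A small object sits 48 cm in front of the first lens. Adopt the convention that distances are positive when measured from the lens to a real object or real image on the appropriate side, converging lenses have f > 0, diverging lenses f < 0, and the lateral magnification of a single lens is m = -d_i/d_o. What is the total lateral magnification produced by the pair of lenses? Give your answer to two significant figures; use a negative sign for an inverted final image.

First lens: d_i1 = 1/(1/15 - 1/48) = 21.818 cm.
m_1 = -(21.818)/48 = -0.4545.
Object distance for lens 2: d_o2 = 25.5 - 21.818 = 3.682 cm.
Second lens: d_i2 = 1/(1/(-19) - 1/(3.682)) = -3.084 cm.
m_2 = -(-3.084)/(3.682) = 0.8377.
Overall magnification: m = m_1 m_2 = -0.3808.

-0.38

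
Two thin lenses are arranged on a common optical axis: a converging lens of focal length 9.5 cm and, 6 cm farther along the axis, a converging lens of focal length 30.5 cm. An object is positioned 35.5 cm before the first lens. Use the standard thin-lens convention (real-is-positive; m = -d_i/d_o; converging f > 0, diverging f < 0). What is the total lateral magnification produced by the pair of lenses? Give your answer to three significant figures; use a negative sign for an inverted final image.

Applying the thin-lens equation to the first lens, 1/9.5 = 1/35.5 + 1/d_i1, which gives d_i1 = 12.971 cm.
Its lateral magnification is m_1 = -d_i1/d_o1 = -(12.971)/35.5 = -0.3654.
Since 12.971 cm > 6 cm, the first image lies past the second lens and serves as a virtual object: d_o2 = L - d_i1 = -6.971 cm.
Applying the thin-lens equation again with f_2 = 30.5 cm and d_o2 = -6.971 cm gives d_i2 = 5.674 cm.
m_2 = -(5.674)/(-6.971) = 0.8140.
The system's lateral magnification is m_1 m_2 = (-0.3654)(0.8140) = -0.2974.

-0.297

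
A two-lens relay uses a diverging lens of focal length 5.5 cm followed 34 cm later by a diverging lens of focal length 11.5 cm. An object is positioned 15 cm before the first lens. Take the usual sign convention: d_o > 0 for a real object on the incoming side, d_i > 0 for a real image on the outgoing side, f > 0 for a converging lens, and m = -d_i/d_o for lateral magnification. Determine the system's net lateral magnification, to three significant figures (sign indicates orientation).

0.0623

Applying the thin-lens equation to the first lens, 1/(-5.5) = 1/15 + 1/d_i1, which gives d_i1 = -4.024 cm.
Its lateral magnification is m_1 = -d_i1/d_o1 = -(-4.024)/15 = 0.2683.
With d_i1 < 0 the first image is virtual and lies on the object side; the object distance for lens 2 is d_o2 = 34 - (-4.024) = 38.024 cm.
Applying the thin-lens equation again with f_2 = -11.5 cm and d_o2 = 38.024 cm gives d_i2 = -8.830 cm.
m_2 = -(-8.830)/(38.024) = 0.2322.
Total m = m_1 x m_2 = (0.2683)(0.2322) = 0.0623.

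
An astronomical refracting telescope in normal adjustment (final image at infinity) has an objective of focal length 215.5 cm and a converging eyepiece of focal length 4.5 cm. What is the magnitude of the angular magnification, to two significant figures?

48

|M| = f_obj/|f_eye| = 215.5/4.5 = 47.889.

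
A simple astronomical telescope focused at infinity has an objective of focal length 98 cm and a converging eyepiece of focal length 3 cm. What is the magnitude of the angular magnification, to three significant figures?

|M| = f_obj/|f_eye| = 98/3 = 32.667.

32.7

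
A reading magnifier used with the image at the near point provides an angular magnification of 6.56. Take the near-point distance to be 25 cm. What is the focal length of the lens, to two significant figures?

4.5 cm

For the image at the near point, M = 1 + D/f.
f = D/(M - 1) = 25/(6.56 - 1) = 4.496 cm.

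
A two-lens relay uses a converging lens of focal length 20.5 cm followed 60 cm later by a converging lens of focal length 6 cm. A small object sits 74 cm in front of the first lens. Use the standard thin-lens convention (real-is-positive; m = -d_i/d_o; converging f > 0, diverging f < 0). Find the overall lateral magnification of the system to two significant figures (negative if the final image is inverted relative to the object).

0.090

Lens 1: 1/d_i1 = 1/f_1 - 1/d_o1 = 1/20.5 - 1/74 = 0.03527 cm^-1, so d_i1 = 28.355 cm.
m_1 = -(28.355)/74 = -0.3832.
That image sits 31.645 cm in front of the second lens, so d_o2 = 31.645 cm.
Lens 2: 1/d_i2 = 1/f_2 - 1/d_o2 = 1/6 - 1/(31.645) = 0.13507 cm^-1, so d_i2 = 7.404 cm.
m_2 = -(7.404)/(31.645) = -0.2340.
The system's lateral magnification is m_1 m_2 = (-0.3832)(-0.2340) = 0.0897.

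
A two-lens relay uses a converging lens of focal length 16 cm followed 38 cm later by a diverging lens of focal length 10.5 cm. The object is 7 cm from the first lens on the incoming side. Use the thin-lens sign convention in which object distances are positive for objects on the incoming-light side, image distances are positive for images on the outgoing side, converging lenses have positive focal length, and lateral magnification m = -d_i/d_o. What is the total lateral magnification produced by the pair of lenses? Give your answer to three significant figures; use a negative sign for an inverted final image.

0.306

First lens: d_i1 = 1/(1/16 - 1/7) = -12.444 cm.
m_1 = -(-12.444)/7 = 1.7778.
The intermediate image is virtual, 12.444 cm to the left of lens 1, so d_o2 = L - d_i1 = 38 - (-12.444) = 50.444 cm.
Second lens: d_i2 = 1/(1/(-10.5) - 1/(50.444)) = -8.691 cm.
m_2 = -(-8.691)/(50.444) = 0.1723.
Total m = m_1 x m_2 = (1.7778)(0.1723) = 0.3063.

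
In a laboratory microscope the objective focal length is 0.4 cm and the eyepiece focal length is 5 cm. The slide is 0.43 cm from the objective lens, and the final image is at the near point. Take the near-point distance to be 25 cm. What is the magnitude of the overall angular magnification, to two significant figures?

80

Objective: 1/d_i = 1/f_obj - 1/d_o = 1/0.4 - 1/0.43 = 0.17442 cm^-1, so d_i = 5.733 cm.
m_obj = -d_i/d_o = -5.733/0.43 = -13.333.
Eyepiece angular magnification (image at near point): M_eye = 1 + D/f_e = 1 + 25/5 = 6.000.
Overall M = m_obj x M_eye = (-13.333)(6.000) = -80.00.
|M| = 80.00.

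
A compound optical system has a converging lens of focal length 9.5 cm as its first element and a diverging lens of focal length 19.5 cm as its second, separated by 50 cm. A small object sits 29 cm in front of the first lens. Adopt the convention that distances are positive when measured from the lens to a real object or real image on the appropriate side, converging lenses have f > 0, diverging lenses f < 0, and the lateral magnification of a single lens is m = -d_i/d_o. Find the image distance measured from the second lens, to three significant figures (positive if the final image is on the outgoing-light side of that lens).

-12.6 cm

First lens: d_i1 = 1/(1/9.5 - 1/29) = 14.128 cm.
Object distance for lens 2: d_o2 = 50 - 14.128 = 35.872 cm.
Second lens: d_i2 = 1/(1/(-19.5) - 1/(35.872)) = -12.633 cm.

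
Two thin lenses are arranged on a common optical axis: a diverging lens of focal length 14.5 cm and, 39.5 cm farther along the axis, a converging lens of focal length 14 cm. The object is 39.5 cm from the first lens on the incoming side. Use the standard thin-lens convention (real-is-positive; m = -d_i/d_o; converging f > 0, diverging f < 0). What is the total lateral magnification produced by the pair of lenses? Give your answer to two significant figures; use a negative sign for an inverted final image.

First lens: d_i1 = 1/(1/(-14.5) - 1/39.5) = -10.606 cm.
m_1 = -(-10.606)/39.5 = 0.2685.
The intermediate image is virtual, 10.606 cm to the left of lens 1, so d_o2 = L - d_i1 = 39.5 - (-10.606) = 50.106 cm.
Second lens: d_i2 = 1/(1/14 - 1/(50.106)) = 19.428 cm.
m_2 = -(19.428)/(50.106) = -0.3877.
The system's lateral magnification is m_1 m_2 = (0.2685)(-0.3877) = -0.1041.

-0.10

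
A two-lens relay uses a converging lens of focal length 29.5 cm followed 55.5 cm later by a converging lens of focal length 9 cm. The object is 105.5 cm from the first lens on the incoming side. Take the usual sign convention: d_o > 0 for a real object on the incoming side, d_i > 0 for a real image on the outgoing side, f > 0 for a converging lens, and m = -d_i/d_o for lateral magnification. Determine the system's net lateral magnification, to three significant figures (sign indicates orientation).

0.630

First lens: d_i1 = 1/(1/29.5 - 1/105.5) = 40.951 cm.
m_1 = -(40.951)/105.5 = -0.3882.
That image sits 14.549 cm in front of the second lens, so d_o2 = 14.549 cm.
Second lens: d_i2 = 1/(1/9 - 1/(14.549)) = 23.596 cm.
m_2 = -(23.596)/(14.549) = -1.6218.
The system's lateral magnification is m_1 m_2 = (-0.3882)(-1.6218) = 0.6295.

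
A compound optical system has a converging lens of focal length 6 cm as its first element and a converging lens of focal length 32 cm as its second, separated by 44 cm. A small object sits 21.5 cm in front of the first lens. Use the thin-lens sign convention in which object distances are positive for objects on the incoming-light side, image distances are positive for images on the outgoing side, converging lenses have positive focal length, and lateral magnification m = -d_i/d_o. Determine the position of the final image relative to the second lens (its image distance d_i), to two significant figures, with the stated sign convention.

Lens 1: 1/d_i1 = 1/f_1 - 1/d_o1 = 1/6 - 1/21.5 = 0.12016 cm^-1, so d_i1 = 8.323 cm.
The intermediate image is 8.323 cm to the right of lens 1, so d_o2 = L - d_i1 = 44 - 8.323 = 35.677 cm.
Lens 2: 1/d_i2 = 1/f_2 - 1/d_o2 = 1/32 - 1/(35.677) = 0.00322 cm^-1, so d_i2 = 310.456 cm.

310 cm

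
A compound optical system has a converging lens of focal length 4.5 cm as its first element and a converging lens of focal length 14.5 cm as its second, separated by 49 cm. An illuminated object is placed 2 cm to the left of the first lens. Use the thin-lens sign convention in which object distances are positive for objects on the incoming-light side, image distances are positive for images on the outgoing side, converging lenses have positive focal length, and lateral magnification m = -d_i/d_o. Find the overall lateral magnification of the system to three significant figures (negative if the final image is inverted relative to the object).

First lens: d_i1 = 1/(1/4.5 - 1/2) = -3.600 cm.
m_1 = -(-3.600)/2 = 1.8000.
The intermediate image is virtual, 3.600 cm to the left of lens 1, so d_o2 = L - d_i1 = 49 - (-3.600) = 52.600 cm.
Second lens: d_i2 = 1/(1/14.5 - 1/(52.600)) = 20.018 cm.
m_2 = -(20.018)/(52.600) = -0.3806.
Overall magnification: m = m_1 m_2 = -0.6850.

-0.685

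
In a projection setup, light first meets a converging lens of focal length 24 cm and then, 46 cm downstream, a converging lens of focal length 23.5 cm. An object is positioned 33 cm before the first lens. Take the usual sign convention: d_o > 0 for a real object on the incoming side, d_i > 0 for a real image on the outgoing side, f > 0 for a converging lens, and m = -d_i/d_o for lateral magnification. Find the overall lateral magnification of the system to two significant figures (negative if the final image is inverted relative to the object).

Applying the thin-lens equation to the first lens, 1/24 = 1/33 + 1/d_i1, which gives d_i1 = 88.000 cm.
Its lateral magnification is m_1 = -d_i1/d_o1 = -(88.000)/33 = -2.6667.
Since 88.000 cm > 46 cm, the first image lies past the second lens and serves as a virtual object: d_o2 = L - d_i1 = -42.000 cm.
Applying the thin-lens equation again with f_2 = 23.5 cm and d_o2 = -42.000 cm gives d_i2 = 15.069 cm.
m_2 = -(15.069)/(-42.000) = 0.3588.
Total m = m_1 x m_2 = (-2.6667)(0.3588) = -0.9567.

-0.96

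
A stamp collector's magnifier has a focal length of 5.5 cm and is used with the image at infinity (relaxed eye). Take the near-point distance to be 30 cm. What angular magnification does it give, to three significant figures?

5.45

M = D/f = 30/5.5 = 5.455.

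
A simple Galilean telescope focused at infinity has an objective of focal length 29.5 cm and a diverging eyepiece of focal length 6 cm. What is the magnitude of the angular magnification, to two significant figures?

4.9

|M| = f_obj/|f_eye| = 29.5/6 = 4.917.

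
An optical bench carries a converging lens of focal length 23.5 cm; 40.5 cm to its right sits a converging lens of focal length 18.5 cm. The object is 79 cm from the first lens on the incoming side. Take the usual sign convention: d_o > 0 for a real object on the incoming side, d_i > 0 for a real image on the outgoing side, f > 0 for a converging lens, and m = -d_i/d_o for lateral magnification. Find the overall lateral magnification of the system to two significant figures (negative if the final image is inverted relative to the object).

-0.68

First lens: d_i1 = 1/(1/23.5 - 1/79) = 33.450 cm.
m_1 = -(33.450)/79 = -0.4234.
That image sits 7.050 cm in front of the second lens, so d_o2 = 7.050 cm.
Second lens: d_i2 = 1/(1/18.5 - 1/(7.050)) = -11.390 cm.
m_2 = -(-11.390)/(7.050) = 1.6157.
Overall magnification: m = m_1 m_2 = -0.6841.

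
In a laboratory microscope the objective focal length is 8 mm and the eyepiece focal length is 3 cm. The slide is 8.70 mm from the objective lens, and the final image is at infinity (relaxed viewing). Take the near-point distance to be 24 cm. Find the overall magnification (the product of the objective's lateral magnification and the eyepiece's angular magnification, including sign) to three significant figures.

Convert to cm: f_obj = 8 mm = 0.8 cm; d_o = 8.70 mm = 0.87 cm.
Objective: 1/d_i = 1/f_obj - 1/d_o = 1/0.8 - 1/0.87 = 0.10057 cm^-1, so d_i = 9.943 cm.
m_obj = -d_i/d_o = -9.943/0.87 = -11.429.
Eyepiece angular magnification (image at infinity): M_eye = D/f_e = 24/3 = 8.000.
Overall M = m_obj x M_eye = (-11.429)(8.000) = -91.43.

-91.4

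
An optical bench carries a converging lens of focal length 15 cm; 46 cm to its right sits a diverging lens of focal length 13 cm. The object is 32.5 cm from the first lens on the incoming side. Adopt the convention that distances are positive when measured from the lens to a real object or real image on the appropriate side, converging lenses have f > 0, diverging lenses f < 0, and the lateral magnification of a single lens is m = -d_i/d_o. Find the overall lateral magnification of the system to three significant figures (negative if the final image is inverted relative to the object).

Lens 1: 1/d_i1 = 1/f_1 - 1/d_o1 = 1/15 - 1/32.5 = 0.03590 cm^-1, so d_i1 = 27.857 cm.
m_1 = -(27.857)/32.5 = -0.8571.
The intermediate image is 27.857 cm to the right of lens 1, so d_o2 = L - d_i1 = 46 - 27.857 = 18.143 cm.
Lens 2: 1/d_i2 = 1/f_2 - 1/d_o2 = 1/(-13) - 1/(18.143) = -0.13204 cm^-1, so d_i2 = -7.573 cm.
m_2 = -(-7.573)/(18.143) = 0.4174.
Overall magnification: m = m_1 m_2 = -0.3578.

-0.358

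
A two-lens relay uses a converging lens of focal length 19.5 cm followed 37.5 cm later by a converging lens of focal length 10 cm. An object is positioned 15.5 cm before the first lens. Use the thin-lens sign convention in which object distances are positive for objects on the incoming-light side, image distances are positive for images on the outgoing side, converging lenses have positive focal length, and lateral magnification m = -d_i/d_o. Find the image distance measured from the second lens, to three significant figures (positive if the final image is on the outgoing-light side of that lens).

11.0 cm

Applying the thin-lens equation to the first lens, 1/19.5 = 1/15.5 + 1/d_i1, which gives d_i1 = -75.562 cm.
The intermediate image is virtual, 75.562 cm to the left of lens 1, so d_o2 = L - d_i1 = 37.5 - (-75.562) = 113.062 cm.
Applying the thin-lens equation again with f_2 = 10 cm and d_o2 = 113.062 cm gives d_i2 = 10.970 cm.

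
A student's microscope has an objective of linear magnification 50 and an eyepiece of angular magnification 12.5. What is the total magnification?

The overall magnification of a compound microscope is the product of the objective and eyepiece magnifications:
M = M_obj x M_eye = 50 x 12.5 = 625.

625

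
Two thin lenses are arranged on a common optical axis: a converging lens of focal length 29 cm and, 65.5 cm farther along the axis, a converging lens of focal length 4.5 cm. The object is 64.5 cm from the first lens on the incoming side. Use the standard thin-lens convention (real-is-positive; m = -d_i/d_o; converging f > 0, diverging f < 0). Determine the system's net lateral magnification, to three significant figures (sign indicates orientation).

Applying the thin-lens equation to the first lens, 1/29 = 1/64.5 + 1/d_i1, which gives d_i1 = 52.690 cm.
Its lateral magnification is m_1 = -d_i1/d_o1 = -(52.690)/64.5 = -0.8169.
That image sits 12.810 cm in front of the second lens, so d_o2 = 12.810 cm.
Applying the thin-lens equation again with f_2 = 4.5 cm and d_o2 = 12.810 cm gives d_i2 = 6.937 cm.
m_2 = -(6.937)/(12.810) = -0.5415.
Total m = m_1 x m_2 = (-0.8169)(-0.5415) = 0.4424.

0.442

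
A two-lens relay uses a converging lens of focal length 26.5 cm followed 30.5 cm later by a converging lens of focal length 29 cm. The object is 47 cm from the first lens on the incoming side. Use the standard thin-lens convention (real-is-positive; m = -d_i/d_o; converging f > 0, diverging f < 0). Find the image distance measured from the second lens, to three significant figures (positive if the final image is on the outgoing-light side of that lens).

Lens 1: 1/d_i1 = 1/f_1 - 1/d_o1 = 1/26.5 - 1/47 = 0.01646 cm^-1, so d_i1 = 60.756 cm.
This image would form 60.756 cm past lens 1, i.e. 30.256 cm beyond lens 2, so it is a virtual object for lens 2: d_o2 = 30.5 - 60.756 = -30.256 cm.
Lens 2: 1/d_i2 = 1/f_2 - 1/d_o2 = 1/29 - 1/(-30.256) = 0.06753 cm^-1, so d_i2 = 14.807 cm.

14.8 cm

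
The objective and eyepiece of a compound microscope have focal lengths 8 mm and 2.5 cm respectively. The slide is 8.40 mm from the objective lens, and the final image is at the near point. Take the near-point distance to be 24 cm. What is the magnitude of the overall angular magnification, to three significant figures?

212

Convert to cm: f_obj = 8 mm = 0.8 cm; d_o = 8.40 mm = 0.84 cm.
Objective: 1/d_i = 1/f_obj - 1/d_o = 1/0.8 - 1/0.84 = 0.05952 cm^-1, so d_i = 16.800 cm.
m_obj = -d_i/d_o = -16.800/0.84 = -20.000.
Eyepiece angular magnification (image at near point): M_eye = 1 + D/f_e = 1 + 24/2.5 = 10.600.
Overall M = m_obj x M_eye = (-20.000)(10.600) = -212.00.
|M| = 212.00.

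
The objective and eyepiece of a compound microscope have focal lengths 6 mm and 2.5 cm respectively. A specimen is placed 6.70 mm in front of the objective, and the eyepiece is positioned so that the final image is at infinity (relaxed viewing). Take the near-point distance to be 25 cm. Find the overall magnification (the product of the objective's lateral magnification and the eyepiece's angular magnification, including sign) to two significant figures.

Convert to cm: f_obj = 6 mm = 0.6 cm; d_o = 6.70 mm = 0.67 cm.
Objective: 1/d_i = 1/f_obj - 1/d_o = 1/0.6 - 1/0.67 = 0.17413 cm^-1, so d_i = 5.743 cm.
m_obj = -d_i/d_o = -5.743/0.67 = -8.571.
Eyepiece angular magnification (image at infinity): M_eye = D/f_e = 25/2.5 = 10.000.
Overall M = m_obj x M_eye = (-8.571)(10.000) = -85.71.

-86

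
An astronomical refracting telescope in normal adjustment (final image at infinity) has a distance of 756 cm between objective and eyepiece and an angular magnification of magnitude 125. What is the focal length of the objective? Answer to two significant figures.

In normal adjustment the tube length equals f_obj + f_eye and |M| = f_obj/f_eye.
So f_obj = 125 f_eye and 125 f_eye + f_eye = 756 cm, giving f_eye = 756/126 = 6.000 cm and f_obj = 750.000 cm.

750 cm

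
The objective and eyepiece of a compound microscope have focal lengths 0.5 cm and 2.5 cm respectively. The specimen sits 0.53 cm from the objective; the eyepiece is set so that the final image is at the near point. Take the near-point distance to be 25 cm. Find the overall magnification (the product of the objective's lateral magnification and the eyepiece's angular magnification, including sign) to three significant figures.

Objective: 1/d_i = 1/f_obj - 1/d_o = 1/0.5 - 1/0.53 = 0.11321 cm^-1, so d_i = 8.833 cm.
m_obj = -d_i/d_o = -8.833/0.53 = -16.667.
Eyepiece angular magnification (image at near point): M_eye = 1 + D/f_e = 1 + 25/2.5 = 11.000.
Overall M = m_obj x M_eye = (-16.667)(11.000) = -183.33.

-183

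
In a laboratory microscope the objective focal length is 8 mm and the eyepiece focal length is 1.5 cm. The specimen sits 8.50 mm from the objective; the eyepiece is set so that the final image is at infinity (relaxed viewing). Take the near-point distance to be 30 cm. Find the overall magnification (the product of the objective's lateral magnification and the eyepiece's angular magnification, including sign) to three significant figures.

Convert to cm: f_obj = 8 mm = 0.8 cm; d_o = 8.50 mm = 0.85 cm.
Objective: 1/d_i = 1/f_obj - 1/d_o = 1/0.8 - 1/0.85 = 0.07353 cm^-1, so d_i = 13.600 cm.
m_obj = -d_i/d_o = -13.600/0.85 = -16.000.
Eyepiece angular magnification (image at infinity): M_eye = D/f_e = 30/1.5 = 20.000.
Overall M = m_obj x M_eye = (-16.000)(20.000) = -320.00.

-320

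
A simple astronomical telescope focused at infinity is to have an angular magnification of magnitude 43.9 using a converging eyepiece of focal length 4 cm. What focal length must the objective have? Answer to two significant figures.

180 cm

|M| = f_obj/|f_eye|, so f_obj = |M| x |f_eye| = 43.9 x 4 = 175.600 cm.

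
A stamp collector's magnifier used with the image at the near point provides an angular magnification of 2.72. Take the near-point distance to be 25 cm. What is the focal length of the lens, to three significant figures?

14.5 cm

For the image at the near point, M = 1 + D/f.
f = D/(M - 1) = 25/(2.72 - 1) = 14.535 cm.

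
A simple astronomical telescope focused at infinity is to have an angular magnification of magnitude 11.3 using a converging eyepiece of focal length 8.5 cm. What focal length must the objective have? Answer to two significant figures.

96 cm

|M| = f_obj/|f_eye|, so f_obj = |M| x |f_eye| = 11.3 x 8.5 = 96.050 cm.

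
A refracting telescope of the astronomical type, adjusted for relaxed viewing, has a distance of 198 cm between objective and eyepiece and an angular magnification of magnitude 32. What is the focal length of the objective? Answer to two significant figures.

190 cm

In normal adjustment the tube length equals f_obj + f_eye and |M| = f_obj/f_eye.
So f_obj = 32 f_eye and 32 f_eye + f_eye = 198 cm, giving f_eye = 198/33 = 6.000 cm and f_obj = 192.000 cm.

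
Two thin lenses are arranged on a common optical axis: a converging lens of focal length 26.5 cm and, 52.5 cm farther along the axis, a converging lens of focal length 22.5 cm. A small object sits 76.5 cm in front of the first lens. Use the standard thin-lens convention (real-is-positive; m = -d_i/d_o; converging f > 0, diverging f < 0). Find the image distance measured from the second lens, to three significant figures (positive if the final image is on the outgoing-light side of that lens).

First lens: d_i1 = 1/(1/26.5 - 1/76.5) = 40.545 cm.
That image sits 11.955 cm in front of the second lens, so d_o2 = 11.955 cm.
Second lens: d_i2 = 1/(1/22.5 - 1/(11.955)) = -25.509 cm.

-25.5 cm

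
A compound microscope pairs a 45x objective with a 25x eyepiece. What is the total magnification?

The overall magnification of a compound microscope is the product of the objective and eyepiece magnifications:
M = M_obj x M_eye = 45 x 25 = 1125.

1125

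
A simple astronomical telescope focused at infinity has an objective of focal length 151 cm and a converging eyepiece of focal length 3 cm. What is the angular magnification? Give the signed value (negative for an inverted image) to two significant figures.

M = -f_obj/f_eye = -151/(3) = -50.333.

-50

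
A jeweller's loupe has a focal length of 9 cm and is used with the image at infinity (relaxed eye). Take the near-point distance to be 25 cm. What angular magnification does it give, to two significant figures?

2.8

M = D/f = 25/9 = 2.778.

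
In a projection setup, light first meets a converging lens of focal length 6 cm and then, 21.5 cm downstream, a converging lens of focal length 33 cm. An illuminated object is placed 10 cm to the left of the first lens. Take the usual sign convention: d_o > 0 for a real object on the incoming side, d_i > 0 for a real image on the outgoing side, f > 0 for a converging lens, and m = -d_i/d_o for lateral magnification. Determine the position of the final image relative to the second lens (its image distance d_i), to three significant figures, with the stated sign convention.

Lens 1: 1/d_i1 = 1/f_1 - 1/d_o1 = 1/6 - 1/10 = 0.06667 cm^-1, so d_i1 = 15.000 cm.
That image sits 6.500 cm in front of the second lens, so d_o2 = 6.500 cm.
Lens 2: 1/d_i2 = 1/f_2 - 1/d_o2 = 1/33 - 1/(6.500) = -0.12354 cm^-1, so d_i2 = -8.094 cm.

-8.09 cm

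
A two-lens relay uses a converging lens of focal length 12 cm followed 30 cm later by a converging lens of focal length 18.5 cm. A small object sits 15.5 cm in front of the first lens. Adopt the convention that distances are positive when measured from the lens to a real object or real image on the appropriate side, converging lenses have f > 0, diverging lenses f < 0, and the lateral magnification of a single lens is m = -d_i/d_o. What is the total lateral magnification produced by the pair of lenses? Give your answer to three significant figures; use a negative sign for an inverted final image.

First lens: d_i1 = 1/(1/12 - 1/15.5) = 53.143 cm.
m_1 = -(53.143)/15.5 = -3.4286.
This image would form 53.143 cm past lens 1, i.e. 23.143 cm beyond lens 2, so it is a virtual object for lens 2: d_o2 = 30 - 53.143 = -23.143 cm.
Second lens: d_i2 = 1/(1/18.5 - 1/(-23.143)) = 10.281 cm.
m_2 = -(10.281)/(-23.143) = 0.4443.
Total m = m_1 x m_2 = (-3.4286)(0.4443) = -1.5232.

-1.52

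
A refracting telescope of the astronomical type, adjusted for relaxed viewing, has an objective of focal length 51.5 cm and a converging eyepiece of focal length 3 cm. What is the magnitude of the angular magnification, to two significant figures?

17

|M| = f_obj/|f_eye| = 51.5/3 = 17.167.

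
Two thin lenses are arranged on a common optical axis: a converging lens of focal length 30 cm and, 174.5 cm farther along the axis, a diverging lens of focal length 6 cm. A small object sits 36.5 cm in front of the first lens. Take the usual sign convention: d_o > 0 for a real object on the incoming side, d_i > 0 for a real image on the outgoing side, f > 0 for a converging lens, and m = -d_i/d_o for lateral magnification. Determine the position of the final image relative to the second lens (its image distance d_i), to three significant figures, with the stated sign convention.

Applying the thin-lens equation to the first lens, 1/30 = 1/36.5 + 1/d_i1, which gives d_i1 = 168.462 cm.
That image sits 6.038 cm in front of the second lens, so d_o2 = 6.038 cm.
Applying the thin-lens equation again with f_2 = -6 cm and d_o2 = 6.038 cm gives d_i2 = -3.010 cm.

-3.01 cm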